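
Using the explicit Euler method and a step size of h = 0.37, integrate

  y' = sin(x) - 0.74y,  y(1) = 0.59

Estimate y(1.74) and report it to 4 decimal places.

0.8998

Euler: y_{n+1} = y_n + h·f(x_n, y_n).
x=1.000000, y=0.590000: f=0.404871 → y ← 0.590000 + 0.37·0.404871 = 0.739802
x=1.370000, y=0.739802: f=0.432454 → y ← 0.739802 + 0.37·0.432454 = 0.899810
y(1.74) ≈ 0.8998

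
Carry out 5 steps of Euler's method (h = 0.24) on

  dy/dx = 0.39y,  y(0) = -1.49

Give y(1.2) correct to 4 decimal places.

Euler: y_{n+1} = y_n + h·f(x_n, y_n).
x=0.000000, y=-1.490000: f=-0.581100 → y ← -1.490000 + 0.24·(-0.581100) = -1.629464
x=0.240000, y=-1.629464: f=-0.635491 → y ← -1.629464 + 0.24·(-0.635491) = -1.781982
x=0.480000, y=-1.781982: f=-0.694973 → y ← -1.781982 + 0.24·(-0.694973) = -1.948775
x=0.720000, y=-1.948775: f=-0.760022 → y ← -1.948775 + 0.24·(-0.760022) = -2.131181
x=0.960000, y=-2.131181: f=-0.831160 → y ← -2.131181 + 0.24·(-0.831160) = -2.330659
y(1.2) ≈ -2.3307

-2.3307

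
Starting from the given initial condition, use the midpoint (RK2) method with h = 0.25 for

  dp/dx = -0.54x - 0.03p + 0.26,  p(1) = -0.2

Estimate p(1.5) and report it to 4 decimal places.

Midpoint: k1 = f(x_n, p_n); k2 = f(x_n + h/2, p_n + (h/2)·k1); p_{n+1} = p_n + h·k2.
x=1.000000, p=-0.200000:
  k1 = f(1.000000, -0.200000) = -0.274000
  k2 = f(1.125000, -0.234250) = -0.340473
  p ← -0.200000 + 0.25·(-0.340473) = -0.285118
x=1.250000, p=-0.285118:
  k1 = f(1.250000, -0.285118) = -0.406446
  k2 = f(1.375000, -0.335924) = -0.472422
  p ← -0.285118 + 0.25·(-0.472422) = -0.403224
p(1.5) ≈ -0.4032

-0.4032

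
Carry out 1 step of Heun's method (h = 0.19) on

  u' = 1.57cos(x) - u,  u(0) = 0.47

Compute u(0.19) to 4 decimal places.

0.6565

Heun: k1 = f(x_n, u_n); k2 = f(x_n + h, u_n + h·k1); u_{n+1} = u_n + (h/2)·(k1 + k2).
x=0.000000, u=0.470000:
  k1 = f(0.000000, 0.470000) = 1.100000
  k2 = f(0.190000, 0.679000) = 0.862747
  u ← 0.470000 + (0.19/2)·(1.100000 + 0.862747) = 0.656461
u(0.19) ≈ 0.6565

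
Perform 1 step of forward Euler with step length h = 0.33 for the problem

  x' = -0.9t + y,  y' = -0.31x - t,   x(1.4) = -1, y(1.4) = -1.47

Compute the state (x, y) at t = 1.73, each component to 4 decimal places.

-1.9009, -1.8297

Euler on (x,y): x_{n+1} = x_n + h·x', y_{n+1} = y_n + h·y'.
1.400000: (-1.000000, -1.470000); f=(-2.730000, -1.090000) → (-1.900900, -1.829700)
(x(1.73), y(1.73)) ≈ (-1.9009, -1.8297)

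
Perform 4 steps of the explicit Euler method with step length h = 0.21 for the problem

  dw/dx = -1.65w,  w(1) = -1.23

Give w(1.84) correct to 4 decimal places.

Euler: w_{n+1} = w_n + h·f(x_n, w_n).
x=1.000000, w=-1.230000: f=2.029500 → w ← -1.230000 + 0.21·2.029500 = -0.803805
x=1.210000, w=-0.803805: f=1.326278 → w ← -0.803805 + 0.21·1.326278 = -0.525287
x=1.420000, w=-0.525287: f=0.866723 → w ← -0.525287 + 0.21·0.866723 = -0.343275
x=1.630000, w=-0.343275: f=0.566403 → w ← -0.343275 + 0.21·0.566403 = -0.224330
w(1.84) ≈ -0.2243

-0.2243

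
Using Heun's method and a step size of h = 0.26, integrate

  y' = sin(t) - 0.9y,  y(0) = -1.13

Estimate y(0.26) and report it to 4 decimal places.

Heun: k1 = f(t_n, y_n); k2 = f(t_n + h, y_n + h·k1); y_{n+1} = y_n + (h/2)·(k1 + k2).
t=0.000000, y=-1.130000:
  k1 = f(0.000000, -1.130000) = 1.017000
  k2 = f(0.260000, -0.865580) = 1.036103
  y ← -1.130000 + (0.26/2)·(1.017000 + 1.036103) = -0.863097
y(0.26) ≈ -0.8631

-0.8631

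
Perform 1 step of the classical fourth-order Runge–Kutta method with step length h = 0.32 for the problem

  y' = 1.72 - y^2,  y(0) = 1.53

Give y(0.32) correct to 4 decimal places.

1.4025

RK4: k1 = f(t_n, y_n); k2 = f(t_n + h/2, y_n + (h/2)·k1); k3 = f(t_n + h/2, y_n + (h/2)·k2); k4 = f(t_n + h, y_n + h·k3); y_{n+1} = y_n + (h/6)·(k1 + 2k2 + 2k3 + k4).
t=0.000000, y=1.530000:
  k1 = f(0.000000, 1.530000) = -0.620900
  k2 = f(0.160000, 1.430656) = -0.326777
  k3 = f(0.160000, 1.477716) = -0.463644
  k4 = f(0.320000, 1.381634) = -0.188912
  y ← 1.530000 + (0.32/6)·(k1 + 2k2 + 2k3 + k4) = 1.402498
y(0.32) ≈ 1.4025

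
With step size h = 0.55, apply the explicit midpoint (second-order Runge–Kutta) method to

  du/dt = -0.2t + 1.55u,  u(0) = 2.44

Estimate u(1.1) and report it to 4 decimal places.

11.7971

Midpoint: k1 = f(t_n, u_n); k2 = f(t_n + h/2, u_n + (h/2)·k1); u_{n+1} = u_n + h·k2.
t=0.000000, u=2.440000:
  k1 = f(0.000000, 2.440000) = 3.782000
  k2 = f(0.275000, 3.480050) = 5.339078
  u ← 2.440000 + 0.55·5.339078 = 5.376493
t=0.550000, u=5.376493:
  k1 = f(0.550000, 5.376493) = 8.223564
  k2 = f(0.825000, 7.637973) = 11.673858
  u ← 5.376493 + 0.55·11.673858 = 11.797114
u(1.1) ≈ 11.7971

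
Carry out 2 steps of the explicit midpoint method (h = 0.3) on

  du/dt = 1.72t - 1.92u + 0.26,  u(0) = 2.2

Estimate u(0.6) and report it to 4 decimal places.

1.0871

Midpoint: k1 = f(t_n, u_n); k2 = f(t_n + h/2, u_n + (h/2)·k1); u_{n+1} = u_n + h·k2.
t=0.000000, u=2.200000:
  k1 = f(0.000000, 2.200000) = -3.964000
  k2 = f(0.150000, 1.605400) = -2.564368
  u ← 2.200000 + 0.3·(-2.564368) = 1.430690
t=0.300000, u=1.430690:
  k1 = f(0.300000, 1.430690) = -1.970924
  k2 = f(0.450000, 1.135051) = -1.145298
  u ← 1.430690 + 0.3·(-1.145298) = 1.087100
u(0.6) ≈ 1.0871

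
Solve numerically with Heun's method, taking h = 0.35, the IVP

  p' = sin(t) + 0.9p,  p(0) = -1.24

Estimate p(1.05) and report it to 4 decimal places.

Heun: k1 = f(t_n, p_n); k2 = f(t_n + h, p_n + h·k1); p_{n+1} = p_n + (h/2)·(k1 + k2).
t=0.000000, p=-1.240000:
  k1 = f(0.000000, -1.240000) = -1.116000
  k2 = f(0.350000, -1.630600) = -1.124642
  p ← -1.240000 + (0.35/2)·(-1.116000 + (-1.124642)) = -1.632112
t=0.350000, p=-1.632112:
  k1 = f(0.350000, -1.632112) = -1.126003
  k2 = f(0.700000, -2.026214) = -1.179375
  p ← -1.632112 + (0.35/2)·(-1.126003 + (-1.179375)) = -2.035554
t=0.700000, p=-2.035554:
  k1 = f(0.700000, -2.035554) = -1.187780
  k2 = f(1.050000, -2.451277) = -1.338726
  p ← -2.035554 + (0.35/2)·(-1.187780 + (-1.338726)) = -2.477692
p(1.05) ≈ -2.4777

-2.4777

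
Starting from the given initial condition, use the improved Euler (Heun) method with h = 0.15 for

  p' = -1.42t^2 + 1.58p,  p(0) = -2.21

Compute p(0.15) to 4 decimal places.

Heun: k1 = f(t_n, p_n); k2 = f(t_n + h, p_n + h·k1); p_{n+1} = p_n + (h/2)·(k1 + k2).
t=0.000000, p=-2.210000:
  k1 = f(0.000000, -2.210000) = -3.491800
  k2 = f(0.150000, -2.733770) = -4.351307
  p ← -2.210000 + (0.15/2)·(-3.491800 + (-4.351307)) = -2.798233
p(0.15) ≈ -2.7982

-2.7982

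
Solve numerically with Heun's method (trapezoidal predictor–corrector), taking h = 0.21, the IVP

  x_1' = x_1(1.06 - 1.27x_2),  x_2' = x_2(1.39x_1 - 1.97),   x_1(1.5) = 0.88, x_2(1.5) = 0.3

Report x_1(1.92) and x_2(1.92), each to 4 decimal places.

1.1935, 0.2380

Heun on (x_1,x_2): k1 = f(t_n, state_n); k2 = f(t_n + h, state_n + h·k1); state_{n+1} = state_n + (h/2)·(k1 + k2).
1.500000: (0.880000, 0.300000)
  k1 = (0.597520, -0.224040)
  predictor → (1.005479, 0.252952)
  k2 = (0.742799, -0.144785)
  → (1.020734, 0.261273)
1.710000: (1.020734, 0.261273)
  k1 = (0.743281, -0.144009)
  predictor → (1.176822, 0.231031)
  k2 = (0.902140, -0.077215)
  → (1.193503, 0.238045)
(x_1(1.92), x_2(1.92)) ≈ (1.1935, 0.2380)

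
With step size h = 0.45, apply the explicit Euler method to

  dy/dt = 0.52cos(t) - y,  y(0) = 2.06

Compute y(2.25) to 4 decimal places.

Euler: y_{n+1} = y_n + h·f(t_n, y_n).
t=0.000000, y=2.060000: f=-1.540000 → y ← 2.060000 + 0.45·(-1.540000) = 1.367000
t=0.450000, y=1.367000: f=-0.898768 → y ← 1.367000 + 0.45·(-0.898768) = 0.962555
t=0.900000, y=0.962555: f=-0.639317 → y ← 0.962555 + 0.45·(-0.639317) = 0.674862
t=1.350000, y=0.674862: f=-0.560978 → y ← 0.674862 + 0.45·(-0.560978) = 0.422422
t=1.800000, y=0.422422: f=-0.540567 → y ← 0.422422 + 0.45·(-0.540567) = 0.179167
y(2.25) ≈ 0.1792

0.1792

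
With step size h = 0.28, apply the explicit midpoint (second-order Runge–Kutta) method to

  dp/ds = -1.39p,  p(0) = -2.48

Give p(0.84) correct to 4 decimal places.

-0.8025

Midpoint: k1 = f(s_n, p_n); k2 = f(s_n + h/2, p_n + (h/2)·k1); p_{n+1} = p_n + h·k2.
s=0.000000, p=-2.480000:
  k1 = f(0.000000, -2.480000) = 3.447200
  k2 = f(0.140000, -1.997392) = 2.776375
  p ← -2.480000 + 0.28·2.776375 = -1.702615
s=0.280000, p=-1.702615:
  k1 = f(0.280000, -1.702615) = 2.366635
  k2 = f(0.420000, -1.371286) = 1.906088
  p ← -1.702615 + 0.28·1.906088 = -1.168910
s=0.560000, p=-1.168910:
  k1 = f(0.560000, -1.168910) = 1.624786
  k2 = f(0.700000, -0.941440) = 1.308602
  p ← -1.168910 + 0.28·1.308602 = -0.802502
p(0.84) ≈ -0.8025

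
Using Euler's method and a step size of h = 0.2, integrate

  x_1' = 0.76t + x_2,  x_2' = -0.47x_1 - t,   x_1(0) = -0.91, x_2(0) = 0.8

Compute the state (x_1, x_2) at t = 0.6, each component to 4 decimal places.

-0.2985, 0.8870

Euler on (x_1,x_2): x_1_{n+1} = x_1_n + h·x_1', x_2_{n+1} = x_2_n + h·x_2'.
0.000000: (-0.910000, 0.800000); f=(0.800000, 0.427700) → (-0.750000, 0.885540)
0.200000: (-0.750000, 0.885540); f=(1.037540, 0.152500) → (-0.542492, 0.916040)
0.400000: (-0.542492, 0.916040); f=(1.220040, -0.145029) → (-0.298484, 0.887034)
(x_1(0.6), x_2(0.6)) ≈ (-0.2985, 0.8870)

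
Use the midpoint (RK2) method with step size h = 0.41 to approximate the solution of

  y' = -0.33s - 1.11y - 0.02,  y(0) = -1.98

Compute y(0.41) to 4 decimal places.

-1.3180

Midpoint: k1 = f(s_n, y_n); k2 = f(s_n + h/2, y_n + (h/2)·k1); y_{n+1} = y_n + h·k2.
s=0.000000, y=-1.980000:
  k1 = f(0.000000, -1.980000) = 2.177800
  k2 = f(0.205000, -1.533551) = 1.614592
  y ← -1.980000 + 0.41·1.614592 = -1.318017
y(0.41) ≈ -1.3180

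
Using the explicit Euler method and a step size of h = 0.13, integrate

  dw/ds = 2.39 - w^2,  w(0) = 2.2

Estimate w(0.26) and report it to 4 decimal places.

Euler: w_{n+1} = w_n + h·f(s_n, w_n).
s=0.000000, w=2.200000: f=-2.450000 → w ← 2.200000 + 0.13·(-2.450000) = 1.881500
s=0.130000, w=1.881500: f=-1.150042 → w ← 1.881500 + 0.13·(-1.150042) = 1.731995
w(0.26) ≈ 1.7320

1.7320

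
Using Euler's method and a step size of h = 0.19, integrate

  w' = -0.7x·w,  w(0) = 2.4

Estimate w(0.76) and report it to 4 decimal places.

2.0527

Euler: w_{n+1} = w_n + h·f(x_n, w_n).
x=0.000000, w=2.400000: f=0.000000 → w ← 2.400000 + 0.19·0.000000 = 2.400000
x=0.190000, w=2.400000: f=-0.319200 → w ← 2.400000 + 0.19·(-0.319200) = 2.339352
x=0.380000, w=2.339352: f=-0.622268 → w ← 2.339352 + 0.19·(-0.622268) = 2.221121
x=0.570000, w=2.221121: f=-0.886227 → w ← 2.221121 + 0.19·(-0.886227) = 2.052738
w(0.76) ≈ 2.0527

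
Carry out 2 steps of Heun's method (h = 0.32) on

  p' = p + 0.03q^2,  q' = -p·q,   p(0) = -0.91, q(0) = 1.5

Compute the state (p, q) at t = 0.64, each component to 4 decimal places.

Heun on (p,q): k1 = f(t_n, state_n); k2 = f(t_n + h, state_n + h·k1); state_{n+1} = state_n + (h/2)·(k1 + k2).
0.000000: (-0.910000, 1.500000)
  k1 = (-0.842500, 1.365000)
  predictor → (-1.179600, 1.936800)
  k2 = (-1.067064, 2.284649)
  → (-1.215530, 2.083944)
0.320000: (-1.215530, 2.083944)
  k1 = (-1.085246, 2.533097)
  predictor → (-1.562809, 2.894535)
  k2 = (-1.311459, 4.523605)
  → (-1.599003, 3.213016)
(p(0.64), q(0.64)) ≈ (-1.5990, 3.2130)

-1.5990, 3.2130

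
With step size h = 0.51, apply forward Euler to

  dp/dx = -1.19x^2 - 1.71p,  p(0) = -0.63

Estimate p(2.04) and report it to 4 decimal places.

Euler: p_{n+1} = p_n + h·f(x_n, p_n).
x=0.000000, p=-0.630000: f=1.077300 → p ← -0.630000 + 0.51·1.077300 = -0.080577
x=0.510000, p=-0.080577: f=-0.171732 → p ← -0.080577 + 0.51·(-0.171732) = -0.168160
x=1.020000, p=-0.168160: f=-0.950522 → p ← -0.168160 + 0.51·(-0.950522) = -0.652926
x=1.530000, p=-0.652926: f=-1.669167 → p ← -0.652926 + 0.51·(-1.669167) = -1.504202
p(2.04) ≈ -1.5042

-1.5042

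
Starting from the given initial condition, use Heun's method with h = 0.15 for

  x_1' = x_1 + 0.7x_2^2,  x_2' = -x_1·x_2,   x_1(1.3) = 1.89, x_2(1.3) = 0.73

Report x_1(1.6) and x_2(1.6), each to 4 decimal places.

Heun on (x_1,x_2): k1 = f(t_n, state_n); k2 = f(t_n + h, state_n + h·k1); state_{n+1} = state_n + (h/2)·(k1 + k2).
1.300000: (1.890000, 0.730000)
  k1 = (2.263030, -1.379700)
  predictor → (2.229454, 0.523045)
  k2 = (2.420958, -1.166105)
  → (2.241299, 0.539065)
1.450000: (2.241299, 0.539065)
  k1 = (2.444713, -1.208205)
  predictor → (2.608006, 0.357834)
  k2 = (2.697638, -0.933233)
  → (2.626975, 0.378457)
(x_1(1.6), x_2(1.6)) ≈ (2.6270, 0.3785)

2.6270, 0.3785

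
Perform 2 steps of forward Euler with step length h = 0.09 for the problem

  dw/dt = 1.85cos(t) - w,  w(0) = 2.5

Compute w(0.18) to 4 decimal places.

2.3876

Euler: w_{n+1} = w_n + h·f(t_n, w_n).
t=0.000000, w=2.500000: f=-0.650000 → w ← 2.500000 + 0.09·(-0.650000) = 2.441500
t=0.090000, w=2.441500: f=-0.598987 → w ← 2.441500 + 0.09·(-0.598987) = 2.387591
w(0.18) ≈ 2.3876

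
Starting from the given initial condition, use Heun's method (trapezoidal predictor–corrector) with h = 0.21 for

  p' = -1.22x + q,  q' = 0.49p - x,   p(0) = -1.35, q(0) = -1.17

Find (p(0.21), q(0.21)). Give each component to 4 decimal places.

Heun on (p,q): k1 = f(x_n, state_n); k2 = f(x_n + h, state_n + h·k1); state_{n+1} = state_n + (h/2)·(k1 + k2).
0.000000: (-1.350000, -1.170000)
  k1 = (-1.170000, -0.661500)
  predictor → (-1.595700, -1.308915)
  k2 = (-1.565115, -0.991893)
  → (-1.637187, -1.343606)
(p(0.21), q(0.21)) ≈ (-1.6372, -1.3436)

-1.6372, -1.3436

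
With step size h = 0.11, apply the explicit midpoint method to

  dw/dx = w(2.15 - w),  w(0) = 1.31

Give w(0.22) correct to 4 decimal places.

Midpoint: k1 = f(x_n, w_n); k2 = f(x_n + h/2, w_n + (h/2)·k1); w_{n+1} = w_n + h·k2.
x=0.000000, w=1.310000:
  k1 = f(0.000000, 1.310000) = 1.100400
  k2 = f(0.055000, 1.370522) = 1.068292
  w ← 1.310000 + 0.11·1.068292 = 1.427512
x=0.110000, w=1.427512:
  k1 = f(0.110000, 1.427512) = 1.031360
  k2 = f(0.165000, 1.484237) = 0.988150
  w ← 1.427512 + 0.11·0.988150 = 1.536209
w(0.22) ≈ 1.5362

1.5362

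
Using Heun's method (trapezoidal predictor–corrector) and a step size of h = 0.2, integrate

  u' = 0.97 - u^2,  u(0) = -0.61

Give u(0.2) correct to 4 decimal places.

-0.4773

Heun: k1 = f(s_n, u_n); k2 = f(s_n + h, u_n + h·k1); u_{n+1} = u_n + (h/2)·(k1 + k2).
s=0.000000, u=-0.610000:
  k1 = f(0.000000, -0.610000) = 0.597900
  k2 = f(0.200000, -0.490420) = 0.729488
  u ← -0.610000 + (0.2/2)·(0.597900 + 0.729488) = -0.477261
u(0.2) ≈ -0.4773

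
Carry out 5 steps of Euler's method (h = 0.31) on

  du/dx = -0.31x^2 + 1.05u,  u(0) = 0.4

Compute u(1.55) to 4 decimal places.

1.2923

Euler: u_{n+1} = u_n + h·f(x_n, u_n).
x=0.000000, u=0.400000: f=0.420000 → u ← 0.400000 + 0.31·0.420000 = 0.530200
x=0.310000, u=0.530200: f=0.526919 → u ← 0.530200 + 0.31·0.526919 = 0.693545
x=0.620000, u=0.693545: f=0.609058 → u ← 0.693545 + 0.31·0.609058 = 0.882353
x=0.930000, u=0.882353: f=0.658352 → u ← 0.882353 + 0.31·0.658352 = 1.086442
x=1.240000, u=1.086442: f=0.664108 → u ← 1.086442 + 0.31·0.664108 = 1.292315
u(1.55) ≈ 1.2923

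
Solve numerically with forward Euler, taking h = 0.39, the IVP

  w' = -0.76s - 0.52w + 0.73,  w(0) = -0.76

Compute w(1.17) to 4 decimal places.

-0.0158

Euler: w_{n+1} = w_n + h·f(s_n, w_n).
s=0.000000, w=-0.760000: f=1.125200 → w ← -0.760000 + 0.39·1.125200 = -0.321172
s=0.390000, w=-0.321172: f=0.600609 → w ← -0.321172 + 0.39·0.600609 = -0.086934
s=0.780000, w=-0.086934: f=0.182406 → w ← -0.086934 + 0.39·0.182406 = -0.015796
w(1.17) ≈ -0.0158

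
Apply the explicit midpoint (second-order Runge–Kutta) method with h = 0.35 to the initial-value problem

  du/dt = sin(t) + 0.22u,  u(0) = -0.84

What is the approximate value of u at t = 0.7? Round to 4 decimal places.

Midpoint: k1 = f(t_n, u_n); k2 = f(t_n + h/2, u_n + (h/2)·k1); u_{n+1} = u_n + h·k2.
t=0.000000, u=-0.840000:
  k1 = f(0.000000, -0.840000) = -0.184800
  k2 = f(0.175000, -0.872340) = -0.017807
  u ← -0.840000 + 0.35·(-0.017807) = -0.846232
t=0.350000, u=-0.846232:
  k1 = f(0.350000, -0.846232) = 0.156727
  k2 = f(0.525000, -0.818805) = 0.321076
  u ← -0.846232 + 0.35·0.321076 = -0.733856
u(0.7) ≈ -0.7339

-0.7339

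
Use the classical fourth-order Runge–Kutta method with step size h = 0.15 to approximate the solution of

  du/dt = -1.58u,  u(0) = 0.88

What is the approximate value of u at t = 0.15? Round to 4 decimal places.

RK4: k1 = f(t_n, u_n); k2 = f(t_n + h/2, u_n + (h/2)·k1); k3 = f(t_n + h/2, u_n + (h/2)·k2); k4 = f(t_n + h, u_n + h·k3); u_{n+1} = u_n + (h/6)·(k1 + 2k2 + 2k3 + k4).
t=0.000000, u=0.880000:
  k1 = f(0.000000, 0.880000) = -1.390400
  k2 = f(0.075000, 0.775720) = -1.225638
  k3 = f(0.075000, 0.788077) = -1.245162
  k4 = f(0.150000, 0.693226) = -1.095297
  u ← 0.880000 + (0.15/6)·(k1 + 2k2 + 2k3 + k4) = 0.694318
u(0.15) ≈ 0.6943

0.6943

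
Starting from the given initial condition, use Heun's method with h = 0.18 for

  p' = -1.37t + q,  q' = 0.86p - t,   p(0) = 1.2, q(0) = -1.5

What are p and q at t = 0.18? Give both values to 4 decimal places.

0.9245, -1.3513

Heun on (p,q): k1 = f(t_n, state_n); k2 = f(t_n + h, state_n + h·k1); state_{n+1} = state_n + (h/2)·(k1 + k2).
0.000000: (1.200000, -1.500000)
  k1 = (-1.500000, 1.032000)
  predictor → (0.930000, -1.314240)
  k2 = (-1.560840, 0.619800)
  → (0.924524, -1.351338)
(p(0.18), q(0.18)) ≈ (0.9245, -1.3513)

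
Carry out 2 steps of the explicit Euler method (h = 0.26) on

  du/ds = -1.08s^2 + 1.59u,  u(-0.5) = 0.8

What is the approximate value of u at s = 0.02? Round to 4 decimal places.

Euler: u_{n+1} = u_n + h·f(s_n, u_n).
s=-0.500000, u=0.800000: f=1.002000 → u ← 0.800000 + 0.26·1.002000 = 1.060520
s=-0.240000, u=1.060520: f=1.624019 → u ← 1.060520 + 0.26·1.624019 = 1.482765
u(0.02) ≈ 1.4828

1.4828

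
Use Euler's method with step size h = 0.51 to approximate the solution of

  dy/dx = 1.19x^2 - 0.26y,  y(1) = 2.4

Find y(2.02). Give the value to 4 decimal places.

3.7159

Euler: y_{n+1} = y_n + h·f(x_n, y_n).
x=1.000000, y=2.400000: f=0.566000 → y ← 2.400000 + 0.51·0.566000 = 2.688660
x=1.510000, y=2.688660: f=2.014267 → y ← 2.688660 + 0.51·2.014267 = 3.715936
y(2.02) ≈ 3.7159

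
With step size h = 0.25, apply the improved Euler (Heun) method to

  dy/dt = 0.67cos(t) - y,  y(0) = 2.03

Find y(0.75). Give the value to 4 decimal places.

1.2772

Heun: k1 = f(t_n, y_n); k2 = f(t_n + h, y_n + h·k1); y_{n+1} = y_n + (h/2)·(k1 + k2).
t=0.000000, y=2.030000:
  k1 = f(0.000000, 2.030000) = -1.360000
  k2 = f(0.250000, 1.690000) = -1.040829
  y ← 2.030000 + (0.25/2)·(-1.360000 + (-1.040829)) = 1.729896
t=0.250000, y=1.729896:
  k1 = f(0.250000, 1.729896) = -1.080725
  k2 = f(0.500000, 1.459715) = -0.871735
  y ← 1.729896 + (0.25/2)·(-1.080725 + (-0.871735)) = 1.485839
t=0.500000, y=1.485839:
  k1 = f(0.500000, 1.485839) = -0.897859
  k2 = f(0.750000, 1.261374) = -0.771143
  y ← 1.485839 + (0.25/2)·(-0.897859 + (-0.771143)) = 1.277214
y(0.75) ≈ 1.2772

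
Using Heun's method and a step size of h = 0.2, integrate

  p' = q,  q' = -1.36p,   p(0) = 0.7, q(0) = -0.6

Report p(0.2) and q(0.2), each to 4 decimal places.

0.5610, -0.7741

Heun on (p,q): k1 = f(s_n, state_n); k2 = f(s_n + h, state_n + h·k1); state_{n+1} = state_n + (h/2)·(k1 + k2).
0.000000: (0.700000, -0.600000)
  k1 = (-0.600000, -0.952000)
  predictor → (0.580000, -0.790400)
  k2 = (-0.790400, -0.788800)
  → (0.560960, -0.774080)
(p(0.2), q(0.2)) ≈ (0.5610, -0.7741)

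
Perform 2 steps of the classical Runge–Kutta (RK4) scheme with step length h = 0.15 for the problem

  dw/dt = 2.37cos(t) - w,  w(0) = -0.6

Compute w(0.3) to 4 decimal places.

RK4: k1 = f(t_n, w_n); k2 = f(t_n + h/2, w_n + (h/2)·k1); k3 = f(t_n + h/2, w_n + (h/2)·k2); k4 = f(t_n + h, w_n + h·k3); w_{n+1} = w_n + (h/6)·(k1 + 2k2 + 2k3 + k4).
t=0.000000, w=-0.600000:
  k1 = f(0.000000, -0.600000) = 2.970000
  k2 = f(0.075000, -0.377250) = 2.740587
  k3 = f(0.075000, -0.394456) = 2.757793
  k4 = f(0.150000, -0.186331) = 2.529718
  w ← -0.600000 + (0.15/6)·(k1 + 2k2 + 2k3 + k4) = -0.187588
t=0.150000, w=-0.187588:
  k1 = f(0.150000, -0.187588) = 2.530975
  k2 = f(0.225000, 0.002235) = 2.308027
  k3 = f(0.225000, -0.014486) = 2.324748
  k4 = f(0.300000, 0.161124) = 2.103023
  w ← -0.187588 + (0.15/6)·(k1 + 2k2 + 2k3 + k4) = 0.159901
w(0.3) ≈ 0.1599

0.1599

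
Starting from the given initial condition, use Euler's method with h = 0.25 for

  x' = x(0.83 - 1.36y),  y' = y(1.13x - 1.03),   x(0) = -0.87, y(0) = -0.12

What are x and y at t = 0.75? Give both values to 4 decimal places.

-1.6218, -0.0095

Euler on (x,y): x_{n+1} = x_n + h·x', y_{n+1} = y_n + h·y'.
0.000000: (-0.870000, -0.120000); f=(-0.864084, 0.241572) → (-1.086021, -0.059607)
0.250000: (-1.086021, -0.059607); f=(-0.989436, 0.134545) → (-1.333380, -0.025971)
0.500000: (-1.333380, -0.025971); f=(-1.153801, 0.065880) → (-1.621830, -0.009501)
(x(0.75), y(0.75)) ≈ (-1.6218, -0.0095)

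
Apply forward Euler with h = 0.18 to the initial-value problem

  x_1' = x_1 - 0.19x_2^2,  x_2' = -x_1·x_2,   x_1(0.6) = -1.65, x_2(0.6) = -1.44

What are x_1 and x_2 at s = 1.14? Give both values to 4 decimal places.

-3.1722, -3.6920

Euler on (x_1,x_2): x_1_{n+1} = x_1_n + h·x_1', x_2_{n+1} = x_2_n + h·x_2'.
0.600000: (-1.650000, -1.440000); f=(-2.043984, -2.376000) → (-2.017917, -1.867680)
0.780000: (-2.017917, -1.867680); f=(-2.680681, -3.768823) → (-2.500440, -2.546068)
0.960000: (-2.500440, -2.546068); f=(-3.732108, -6.366290) → (-3.172219, -3.692000)
(x_1(1.14), x_2(1.14)) ≈ (-3.1722, -3.6920)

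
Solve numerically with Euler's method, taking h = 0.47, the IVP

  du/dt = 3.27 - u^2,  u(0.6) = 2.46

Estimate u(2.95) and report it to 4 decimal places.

Euler: u_{n+1} = u_n + h·f(t_n, u_n).
t=0.600000, u=2.460000: f=-2.781600 → u ← 2.460000 + 0.47·(-2.781600) = 1.152648
t=1.070000, u=1.152648: f=1.941403 → u ← 1.152648 + 0.47·1.941403 = 2.065107
t=1.540000, u=2.065107: f=-0.994668 → u ← 2.065107 + 0.47·(-0.994668) = 1.597613
t=2.010000, u=1.597613: f=0.717632 → u ← 1.597613 + 0.47·0.717632 = 1.934900
t=2.480000, u=1.934900: f=-0.473839 → u ← 1.934900 + 0.47·(-0.473839) = 1.712196
u(2.95) ≈ 1.7122

1.7122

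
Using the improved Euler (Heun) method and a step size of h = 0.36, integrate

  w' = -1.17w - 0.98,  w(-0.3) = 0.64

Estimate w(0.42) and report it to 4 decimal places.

Heun: k1 = f(t_n, w_n); k2 = f(t_n + h, w_n + h·k1); w_{n+1} = w_n + (h/2)·(k1 + k2).
t=-0.300000, w=0.640000:
  k1 = f(-0.300000, 0.640000) = -1.728800
  k2 = f(0.060000, 0.017632) = -1.000629
  w ← 0.640000 + (0.36/2)·(-1.728800 + (-1.000629)) = 0.148703
t=0.060000, w=0.148703:
  k1 = f(0.060000, 0.148703) = -1.153982
  k2 = f(0.420000, -0.266731) = -0.667925
  w ← 0.148703 + (0.36/2)·(-1.153982 + (-0.667925)) = -0.179241
w(0.42) ≈ -0.1792

-0.1792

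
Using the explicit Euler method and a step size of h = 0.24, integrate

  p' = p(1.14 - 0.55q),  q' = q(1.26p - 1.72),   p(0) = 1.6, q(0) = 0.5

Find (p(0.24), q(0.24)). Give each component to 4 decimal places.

Euler on (p,q): p_{n+1} = p_n + h·p', q_{n+1} = q_n + h·q'.
0.000000: (1.600000, 0.500000); f=(1.384000, 0.148000) → (1.932160, 0.535520)
(p(0.24), q(0.24)) ≈ (1.9322, 0.5355)

1.9322, 0.5355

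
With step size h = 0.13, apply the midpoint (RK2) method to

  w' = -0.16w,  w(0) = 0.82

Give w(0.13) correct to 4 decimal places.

0.8031

Midpoint: k1 = f(t_n, w_n); k2 = f(t_n + h/2, w_n + (h/2)·k1); w_{n+1} = w_n + h·k2.
t=0.000000, w=0.820000:
  k1 = f(0.000000, 0.820000) = -0.131200
  k2 = f(0.065000, 0.811472) = -0.129836
  w ← 0.820000 + 0.13·(-0.129836) = 0.803121
w(0.13) ≈ 0.8031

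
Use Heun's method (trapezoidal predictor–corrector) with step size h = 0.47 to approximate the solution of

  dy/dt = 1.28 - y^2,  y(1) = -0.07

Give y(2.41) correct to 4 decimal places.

Heun: k1 = f(t_n, y_n); k2 = f(t_n + h, y_n + h·k1); y_{n+1} = y_n + (h/2)·(k1 + k2).
t=1.000000, y=-0.070000:
  k1 = f(1.000000, -0.070000) = 1.275100
  k2 = f(1.470000, 0.529297) = 0.999845
  y ← -0.070000 + (0.47/2)·(1.275100 + 0.999845) = 0.464612
t=1.470000, y=0.464612:
  k1 = f(1.470000, 0.464612) = 1.064136
  k2 = f(1.940000, 0.964756) = 0.349246
  y ← 0.464612 + (0.47/2)·(1.064136 + 0.349246) = 0.796757
t=1.940000, y=0.796757:
  k1 = f(1.940000, 0.796757) = 0.645179
  k2 = f(2.410000, 1.099991) = 0.070020
  y ← 0.796757 + (0.47/2)·(0.645179 + 0.070020) = 0.964829
y(2.41) ≈ 0.9648

0.9648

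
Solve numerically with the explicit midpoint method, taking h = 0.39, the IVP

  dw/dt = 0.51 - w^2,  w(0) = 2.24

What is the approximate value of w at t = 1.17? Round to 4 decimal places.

Midpoint: k1 = f(t_n, w_n); k2 = f(t_n + h/2, w_n + (h/2)·k1); w_{n+1} = w_n + h·k2.
t=0.000000, w=2.240000:
  k1 = f(0.000000, 2.240000) = -4.507600
  k2 = f(0.195000, 1.361018) = -1.342370
  w ← 2.240000 + 0.39·(-1.342370) = 1.716476
t=0.390000, w=1.716476:
  k1 = f(0.390000, 1.716476) = -2.436289
  k2 = f(0.585000, 1.241399) = -1.031072
  w ← 1.716476 + 0.39·(-1.031072) = 1.314357
t=0.780000, w=1.314357:
  k1 = f(0.780000, 1.314357) = -1.217536
  k2 = f(0.975000, 1.076938) = -0.649796
  w ← 1.314357 + 0.39·(-0.649796) = 1.060937
w(1.17) ≈ 1.0609

1.0609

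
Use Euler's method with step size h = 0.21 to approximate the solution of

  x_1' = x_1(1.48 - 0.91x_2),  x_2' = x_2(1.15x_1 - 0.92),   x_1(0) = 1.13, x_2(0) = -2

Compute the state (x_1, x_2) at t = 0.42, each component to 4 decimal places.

Euler on (x_1,x_2): x_1_{n+1} = x_1_n + h·x_1', x_2_{n+1} = x_2_n + h·x_2'.
0.000000: (1.130000, -2.000000); f=(3.729000, -0.759000) → (1.913090, -2.159390)
0.210000: (1.913090, -2.159390); f=(6.590681, -2.764135) → (3.297133, -2.739858)
(x_1(0.42), x_2(0.42)) ≈ (3.2971, -2.7399)

3.2971, -2.7399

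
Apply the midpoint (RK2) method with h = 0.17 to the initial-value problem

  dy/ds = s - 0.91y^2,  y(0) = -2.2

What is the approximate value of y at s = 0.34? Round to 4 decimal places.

Midpoint: k1 = f(s_n, y_n); k2 = f(s_n + h/2, y_n + (h/2)·k1); y_{n+1} = y_n + h·k2.
s=0.000000, y=-2.200000:
  k1 = f(0.000000, -2.200000) = -4.404400
  k2 = f(0.085000, -2.574374) = -5.945935
  y ← -2.200000 + 0.17·(-5.945935) = -3.210809
s=0.170000, y=-3.210809:
  k1 = f(0.170000, -3.210809) = -9.211458
  k2 = f(0.255000, -3.993783) = -14.259775
  y ← -3.210809 + 0.17·(-14.259775) = -5.634971
y(0.34) ≈ -5.6350

-5.6350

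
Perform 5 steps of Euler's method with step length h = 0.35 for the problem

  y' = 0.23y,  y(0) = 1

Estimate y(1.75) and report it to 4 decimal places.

Euler: y_{n+1} = y_n + h·f(t_n, y_n).
t=0.000000, y=1.000000: f=0.230000 → y ← 1.000000 + 0.35·0.230000 = 1.080500
t=0.350000, y=1.080500: f=0.248515 → y ← 1.080500 + 0.35·0.248515 = 1.167480
t=0.700000, y=1.167480: f=0.268520 → y ← 1.167480 + 0.35·0.268520 = 1.261462
t=1.050000, y=1.261462: f=0.290136 → y ← 1.261462 + 0.35·0.290136 = 1.363010
t=1.400000, y=1.363010: f=0.313492 → y ← 1.363010 + 0.35·0.313492 = 1.472732
y(1.75) ≈ 1.4727

1.4727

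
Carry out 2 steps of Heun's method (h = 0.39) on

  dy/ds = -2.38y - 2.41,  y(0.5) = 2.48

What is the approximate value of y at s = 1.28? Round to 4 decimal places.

Heun: k1 = f(s_n, y_n); k2 = f(s_n + h, y_n + h·k1); y_{n+1} = y_n + (h/2)·(k1 + k2).
s=0.500000, y=2.480000:
  k1 = f(0.500000, 2.480000) = -8.312400
  k2 = f(0.890000, -0.761836) = -0.596830
  y ← 2.480000 + (0.39/2)·(-8.312400 + (-0.596830)) = 0.742700
s=0.890000, y=0.742700:
  k1 = f(0.890000, 0.742700) = -4.177626
  k2 = f(1.280000, -0.886574) = -0.299954
  y ← 0.742700 + (0.39/2)·(-4.177626 + (-0.299954)) = -0.130428
y(1.28) ≈ -0.1304

-0.1304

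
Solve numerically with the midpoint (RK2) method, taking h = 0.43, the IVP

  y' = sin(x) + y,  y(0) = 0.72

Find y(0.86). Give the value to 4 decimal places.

Midpoint: k1 = f(x_n, y_n); k2 = f(x_n + h/2, y_n + (h/2)·k1); y_{n+1} = y_n + h·k2.
x=0.000000, y=0.720000:
  k1 = f(0.000000, 0.720000) = 0.720000
  k2 = f(0.215000, 0.874800) = 1.088147
  y ← 0.720000 + 0.43·1.088147 = 1.187903
x=0.430000, y=1.187903:
  k1 = f(0.430000, 1.187903) = 1.604774
  k2 = f(0.645000, 1.532930) = 2.134128
  y ← 1.187903 + 0.43·2.134128 = 2.105579
y(0.86) ≈ 2.1056

2.1056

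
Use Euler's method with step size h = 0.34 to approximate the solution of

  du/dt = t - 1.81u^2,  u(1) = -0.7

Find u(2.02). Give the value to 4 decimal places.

Euler: u_{n+1} = u_n + h·f(t_n, u_n).
t=1.000000, u=-0.700000: f=0.113100 → u ← -0.700000 + 0.34·0.113100 = -0.661546
t=1.340000, u=-0.661546: f=0.547866 → u ← -0.661546 + 0.34·0.547866 = -0.475272
t=1.680000, u=-0.475272: f=1.271152 → u ← -0.475272 + 0.34·1.271152 = -0.043080
u(2.02) ≈ -0.0431

-0.0431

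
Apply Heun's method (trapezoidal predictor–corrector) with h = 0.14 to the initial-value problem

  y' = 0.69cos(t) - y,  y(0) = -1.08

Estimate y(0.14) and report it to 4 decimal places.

Heun: k1 = f(t_n, y_n); k2 = f(t_n + h, y_n + h·k1); y_{n+1} = y_n + (h/2)·(k1 + k2).
t=0.000000, y=-1.080000:
  k1 = f(0.000000, -1.080000) = 1.770000
  k2 = f(0.140000, -0.832200) = 1.515449
  y ← -1.080000 + (0.14/2)·(1.770000 + 1.515449) = -0.850019
y(0.14) ≈ -0.8500

-0.8500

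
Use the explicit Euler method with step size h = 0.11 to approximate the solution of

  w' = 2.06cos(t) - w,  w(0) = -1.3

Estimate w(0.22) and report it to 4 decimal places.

Euler: w_{n+1} = w_n + h·f(t_n, w_n).
t=0.000000, w=-1.300000: f=3.360000 → w ← -1.300000 + 0.11·3.360000 = -0.930400
t=0.110000, w=-0.930400: f=2.977950 → w ← -0.930400 + 0.11·2.977950 = -0.602826
w(0.22) ≈ -0.6028

-0.6028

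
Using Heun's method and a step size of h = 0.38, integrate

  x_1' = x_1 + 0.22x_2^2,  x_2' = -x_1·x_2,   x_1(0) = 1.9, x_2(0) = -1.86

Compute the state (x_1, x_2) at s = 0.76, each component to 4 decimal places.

4.3605, -0.4851

Heun on (x_1,x_2): k1 = f(s_n, state_n); k2 = f(s_n + h, state_n + h·k1); state_{n+1} = state_n + (h/2)·(k1 + k2).
0.000000: (1.900000, -1.860000)
  k1 = (2.661112, 3.534000)
  predictor → (2.911223, -0.517080)
  k2 = (2.970044, 1.505335)
  → (2.969920, -0.902526)
0.380000: (2.969920, -0.902526)
  k1 = (3.149122, 2.680431)
  predictor → (4.166586, 0.116037)
  k2 = (4.169548, -0.483480)
  → (4.360467, -0.485106)
(x_1(0.76), x_2(0.76)) ≈ (4.3605, -0.4851)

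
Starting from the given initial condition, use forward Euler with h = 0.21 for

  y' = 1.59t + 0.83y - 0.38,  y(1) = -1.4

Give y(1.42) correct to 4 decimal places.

-1.3080

Euler: y_{n+1} = y_n + h·f(t_n, y_n).
t=1.000000, y=-1.400000: f=0.048000 → y ← -1.400000 + 0.21·0.048000 = -1.389920
t=1.210000, y=-1.389920: f=0.390266 → y ← -1.389920 + 0.21·0.390266 = -1.307964
y(1.42) ≈ -1.3080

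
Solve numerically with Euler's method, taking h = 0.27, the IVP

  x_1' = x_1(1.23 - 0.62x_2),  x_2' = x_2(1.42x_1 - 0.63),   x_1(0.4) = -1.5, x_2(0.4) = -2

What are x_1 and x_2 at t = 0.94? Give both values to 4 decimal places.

Euler on (x_1,x_2): x_1_{n+1} = x_1_n + h·x_1', x_2_{n+1} = x_2_n + h·x_2'.
0.400000: (-1.500000, -2.000000); f=(-3.705000, 5.520000) → (-2.500350, -0.509600)
0.670000: (-2.500350, -0.509600); f=(-3.865421, 2.130381) → (-3.544014, 0.065603)
(x_1(0.94), x_2(0.94)) ≈ (-3.5440, 0.0656)

-3.5440, 0.0656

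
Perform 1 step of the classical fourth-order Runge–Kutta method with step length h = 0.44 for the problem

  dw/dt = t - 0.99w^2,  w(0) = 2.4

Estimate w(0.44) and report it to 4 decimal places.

1.1937

RK4: k1 = f(t_n, w_n); k2 = f(t_n + h/2, w_n + (h/2)·k1); k3 = f(t_n + h/2, w_n + (h/2)·k2); k4 = f(t_n + h, w_n + h·k3); w_{n+1} = w_n + (h/6)·(k1 + 2k2 + 2k3 + k4).
t=0.000000, w=2.400000:
  k1 = f(0.000000, 2.400000) = -5.702400
  k2 = f(0.220000, 1.145472) = -1.078985
  k3 = f(0.220000, 2.162623) = -4.410170
  k4 = f(0.440000, 0.459525) = 0.230948
  w ← 2.400000 + (0.44/6)·(k1 + 2k2 + 2k3 + k4) = 1.193684
w(0.44) ≈ 1.1937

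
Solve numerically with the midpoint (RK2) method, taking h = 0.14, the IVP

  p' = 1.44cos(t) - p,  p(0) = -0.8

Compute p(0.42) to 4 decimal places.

-0.0498

Midpoint: k1 = f(t_n, p_n); k2 = f(t_n + h/2, p_n + (h/2)·k1); p_{n+1} = p_n + h·k2.
t=0.000000, p=-0.800000:
  k1 = f(0.000000, -0.800000) = 2.240000
  k2 = f(0.070000, -0.643200) = 2.079673
  p ← -0.800000 + 0.14·2.079673 = -0.508846
t=0.140000, p=-0.508846:
  k1 = f(0.140000, -0.508846) = 1.934757
  k2 = f(0.210000, -0.373413) = 1.781777
  p ← -0.508846 + 0.14·1.781777 = -0.259397
t=0.280000, p=-0.259397:
  k1 = f(0.280000, -0.259397) = 1.643317
  k2 = f(0.350000, -0.144365) = 1.497061
  p ← -0.259397 + 0.14·1.497061 = -0.049808
p(0.42) ≈ -0.0498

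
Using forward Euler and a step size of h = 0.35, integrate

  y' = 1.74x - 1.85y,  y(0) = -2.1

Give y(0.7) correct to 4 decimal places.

Euler: y_{n+1} = y_n + h·f(x_n, y_n).
x=0.000000, y=-2.100000: f=3.885000 → y ← -2.100000 + 0.35·3.885000 = -0.740250
x=0.350000, y=-0.740250: f=1.978463 → y ← -0.740250 + 0.35·1.978463 = -0.047788
y(0.7) ≈ -0.0478

-0.0478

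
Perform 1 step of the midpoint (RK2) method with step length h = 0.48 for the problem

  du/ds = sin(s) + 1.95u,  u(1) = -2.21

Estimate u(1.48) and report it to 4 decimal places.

Midpoint: k1 = f(s_n, u_n); k2 = f(s_n + h/2, u_n + (h/2)·k1); u_{n+1} = u_n + h·k2.
s=1.000000, u=-2.210000:
  k1 = f(1.000000, -2.210000) = -3.468029
  k2 = f(1.240000, -3.042327) = -4.986754
  u ← -2.210000 + 0.48·(-4.986754) = -4.603642
u(1.48) ≈ -4.6036

-4.6036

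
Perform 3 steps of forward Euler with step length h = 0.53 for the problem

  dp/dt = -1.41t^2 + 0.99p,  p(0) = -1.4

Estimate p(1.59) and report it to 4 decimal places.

-6.1220

Euler: p_{n+1} = p_n + h·f(t_n, p_n).
t=0.000000, p=-1.400000: f=-1.386000 → p ← -1.400000 + 0.53·(-1.386000) = -2.134580
t=0.530000, p=-2.134580: f=-2.509303 → p ← -2.134580 + 0.53·(-2.509303) = -3.464511
t=1.060000, p=-3.464511: f=-5.014142 → p ← -3.464511 + 0.53·(-5.014142) = -6.122006
p(1.59) ≈ -6.1220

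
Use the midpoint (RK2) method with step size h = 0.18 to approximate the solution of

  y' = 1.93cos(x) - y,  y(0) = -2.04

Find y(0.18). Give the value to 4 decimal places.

-1.3911

Midpoint: k1 = f(x_n, y_n); k2 = f(x_n + h/2, y_n + (h/2)·k1); y_{n+1} = y_n + h·k2.
x=0.000000, y=-2.040000:
  k1 = f(0.000000, -2.040000) = 3.970000
  k2 = f(0.090000, -1.682700) = 3.604889
  y ← -2.040000 + 0.18·3.604889 = -1.391120
y(0.18) ≈ -1.3911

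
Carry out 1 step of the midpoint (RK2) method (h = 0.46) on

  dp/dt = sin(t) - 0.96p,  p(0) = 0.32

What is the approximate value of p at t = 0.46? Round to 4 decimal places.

Midpoint: k1 = f(t_n, p_n); k2 = f(t_n + h/2, p_n + (h/2)·k1); p_{n+1} = p_n + h·k2.
t=0.000000, p=0.320000:
  k1 = f(0.000000, 0.320000) = -0.307200
  k2 = f(0.230000, 0.249344) = -0.011393
  p ← 0.320000 + 0.46·(-0.011393) = 0.314759
p(0.46) ≈ 0.3148

0.3148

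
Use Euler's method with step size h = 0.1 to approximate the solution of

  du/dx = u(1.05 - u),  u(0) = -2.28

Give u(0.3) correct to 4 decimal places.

-6.5653

Euler: u_{n+1} = u_n + h·f(x_n, u_n).
x=0.000000, u=-2.280000: f=-7.592400 → u ← -2.280000 + 0.1·(-7.592400) = -3.039240
x=0.100000, u=-3.039240: f=-12.428182 → u ← -3.039240 + 0.1·(-12.428182) = -4.282058
x=0.200000, u=-4.282058: f=-22.832183 → u ← -4.282058 + 0.1·(-22.832183) = -6.565277
u(0.3) ≈ -6.5653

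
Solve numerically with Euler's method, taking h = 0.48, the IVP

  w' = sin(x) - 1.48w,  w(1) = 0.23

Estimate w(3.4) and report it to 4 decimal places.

0.2474

Euler: w_{n+1} = w_n + h·f(x_n, w_n).
x=1.000000, w=0.230000: f=0.501071 → w ← 0.230000 + 0.48·0.501071 = 0.470514
x=1.480000, w=0.470514: f=0.299520 → w ← 0.470514 + 0.48·0.299520 = 0.614284
x=1.960000, w=0.614284: f=0.016072 → w ← 0.614284 + 0.48·0.016072 = 0.621998
x=2.440000, w=0.621998: f=-0.275122 → w ← 0.621998 + 0.48·(-0.275122) = 0.489939
x=2.920000, w=0.489939: f=-0.505327 → w ← 0.489939 + 0.48·(-0.505327) = 0.247383
w(3.4) ≈ 0.2474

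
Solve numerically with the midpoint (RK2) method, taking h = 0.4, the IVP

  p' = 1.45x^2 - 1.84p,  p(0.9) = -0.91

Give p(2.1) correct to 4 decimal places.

Midpoint: k1 = f(x_n, p_n); k2 = f(x_n + h/2, p_n + (h/2)·k1); p_{n+1} = p_n + h·k2.
x=0.900000, p=-0.910000:
  k1 = f(0.900000, -0.910000) = 2.848900
  k2 = f(1.100000, -0.340220) = 2.380505
  p ← -0.910000 + 0.4·2.380505 = 0.042202
x=1.300000, p=0.042202:
  k1 = f(1.300000, 0.042202) = 2.372848
  k2 = f(1.500000, 0.516772) = 2.311640
  p ← 0.042202 + 0.4·2.311640 = 0.966858
x=1.700000, p=0.966858:
  k1 = f(1.700000, 0.966858) = 2.411481
  k2 = f(1.900000, 1.449154) = 2.568056
  p ← 0.966858 + 0.4·2.568056 = 1.994080
p(2.1) ≈ 1.9941

1.9941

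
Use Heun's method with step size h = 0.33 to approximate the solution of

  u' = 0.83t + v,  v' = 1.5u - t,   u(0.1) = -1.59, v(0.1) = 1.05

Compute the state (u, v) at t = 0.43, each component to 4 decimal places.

-1.3062, 0.2680

Heun on (u,v): k1 = f(t_n, state_n); k2 = f(t_n + h, state_n + h·k1); state_{n+1} = state_n + (h/2)·(k1 + k2).
0.100000: (-1.590000, 1.050000)
  k1 = (1.133000, -2.485000)
  predictor → (-1.216110, 0.229950)
  k2 = (0.586850, -2.254165)
  → (-1.306225, 0.268038)
(u(0.43), v(0.43)) ≈ (-1.3062, 0.2680)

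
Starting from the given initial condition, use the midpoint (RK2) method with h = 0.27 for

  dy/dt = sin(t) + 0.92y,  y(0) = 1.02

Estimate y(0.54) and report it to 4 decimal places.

1.8310

Midpoint: k1 = f(t_n, y_n); k2 = f(t_n + h/2, y_n + (h/2)·k1); y_{n+1} = y_n + h·k2.
t=0.000000, y=1.020000:
  k1 = f(0.000000, 1.020000) = 0.938400
  k2 = f(0.135000, 1.146684) = 1.189540
  y ← 1.020000 + 0.27·1.189540 = 1.341176
t=0.270000, y=1.341176:
  k1 = f(0.270000, 1.341176) = 1.500613
  k2 = f(0.405000, 1.543758) = 1.814277
  y ← 1.341176 + 0.27·1.814277 = 1.831030
y(0.54) ≈ 1.8310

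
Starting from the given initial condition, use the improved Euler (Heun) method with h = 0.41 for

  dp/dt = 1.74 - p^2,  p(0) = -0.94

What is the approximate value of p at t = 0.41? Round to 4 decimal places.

Heun: k1 = f(t_n, p_n); k2 = f(t_n + h, p_n + h·k1); p_{n+1} = p_n + (h/2)·(k1 + k2).
t=0.000000, p=-0.940000:
  k1 = f(0.000000, -0.940000) = 0.856400
  k2 = f(0.410000, -0.588876) = 1.393225
  p ← -0.940000 + (0.41/2)·(0.856400 + 1.393225) = -0.478827
p(0.41) ≈ -0.4788

-0.4788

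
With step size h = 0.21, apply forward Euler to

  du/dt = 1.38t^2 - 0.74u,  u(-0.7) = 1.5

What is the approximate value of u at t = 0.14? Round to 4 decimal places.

0.9191

Euler: u_{n+1} = u_n + h·f(t_n, u_n).
t=-0.700000, u=1.500000: f=-0.433800 → u ← 1.500000 + 0.21·(-0.433800) = 1.408902
t=-0.490000, u=1.408902: f=-0.711249 → u ← 1.408902 + 0.21·(-0.711249) = 1.259540
t=-0.280000, u=1.259540: f=-0.823867 → u ← 1.259540 + 0.21·(-0.823867) = 1.086527
t=-0.070000, u=1.086527: f=-0.797268 → u ← 1.086527 + 0.21·(-0.797268) = 0.919101
u(0.14) ≈ 0.9191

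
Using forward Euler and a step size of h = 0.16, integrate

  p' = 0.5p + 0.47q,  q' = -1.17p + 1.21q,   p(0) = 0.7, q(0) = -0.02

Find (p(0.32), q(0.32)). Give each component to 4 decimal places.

Euler on (p,q): p_{n+1} = p_n + h·p', q_{n+1} = q_n + h·q'.
0.000000: (0.700000, -0.020000); f=(0.340600, -0.843200) → (0.754496, -0.154912)
0.160000: (0.754496, -0.154912); f=(0.304439, -1.070204) → (0.803206, -0.326145)
(p(0.32), q(0.32)) ≈ (0.8032, -0.3261)

0.8032, -0.3261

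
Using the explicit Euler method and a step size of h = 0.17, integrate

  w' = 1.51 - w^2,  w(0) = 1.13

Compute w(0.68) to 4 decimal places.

Euler: w_{n+1} = w_n + h·f(x_n, w_n).
x=0.000000, w=1.130000: f=0.233100 → w ← 1.130000 + 0.17·0.233100 = 1.169627
x=0.170000, w=1.169627: f=0.141973 → w ← 1.169627 + 0.17·0.141973 = 1.193762
x=0.340000, w=1.193762: f=0.084931 → w ← 1.193762 + 0.17·0.084931 = 1.208201
x=0.510000, w=1.208201: f=0.050251 → w ← 1.208201 + 0.17·0.050251 = 1.216743
w(0.68) ≈ 1.2167

1.2167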